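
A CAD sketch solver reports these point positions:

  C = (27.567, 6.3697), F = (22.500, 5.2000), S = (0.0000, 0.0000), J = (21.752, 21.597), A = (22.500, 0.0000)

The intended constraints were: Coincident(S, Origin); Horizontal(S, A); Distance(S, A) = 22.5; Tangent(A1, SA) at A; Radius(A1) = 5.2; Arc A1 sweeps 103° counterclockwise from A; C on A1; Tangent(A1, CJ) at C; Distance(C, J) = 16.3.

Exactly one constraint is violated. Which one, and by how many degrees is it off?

Tangent(A1, CJ) at C — off by 7.90°.

S = (0.00, 0.00) ✓; S.y = 0.00, A.y = 0.00 ✓; |SA| = 22.50 ✓; ∠(FA, AS) = 90.00° ✓; |FA| = 5.200 ✓; bearing(F→C) − bearing(F→A) = 103.0° ✓; |FC| = 5.200 ✓; ∠(FC, CJ) = 82.10° ✗; |CJ| = 16.30 ✓.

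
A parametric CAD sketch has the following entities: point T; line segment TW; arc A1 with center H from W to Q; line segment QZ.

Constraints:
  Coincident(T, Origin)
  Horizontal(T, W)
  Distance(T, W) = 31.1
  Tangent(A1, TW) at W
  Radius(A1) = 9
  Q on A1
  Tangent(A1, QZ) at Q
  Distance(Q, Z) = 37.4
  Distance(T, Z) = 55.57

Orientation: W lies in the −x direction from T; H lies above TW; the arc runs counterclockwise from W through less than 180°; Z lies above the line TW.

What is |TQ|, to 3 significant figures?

24.7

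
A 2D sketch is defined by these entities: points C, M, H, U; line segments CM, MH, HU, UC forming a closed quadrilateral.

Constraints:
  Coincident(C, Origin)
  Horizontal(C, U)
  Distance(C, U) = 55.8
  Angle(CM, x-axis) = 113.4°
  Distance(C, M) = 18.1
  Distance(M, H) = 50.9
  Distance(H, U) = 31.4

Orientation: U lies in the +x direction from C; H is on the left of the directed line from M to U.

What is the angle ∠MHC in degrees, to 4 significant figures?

20.47°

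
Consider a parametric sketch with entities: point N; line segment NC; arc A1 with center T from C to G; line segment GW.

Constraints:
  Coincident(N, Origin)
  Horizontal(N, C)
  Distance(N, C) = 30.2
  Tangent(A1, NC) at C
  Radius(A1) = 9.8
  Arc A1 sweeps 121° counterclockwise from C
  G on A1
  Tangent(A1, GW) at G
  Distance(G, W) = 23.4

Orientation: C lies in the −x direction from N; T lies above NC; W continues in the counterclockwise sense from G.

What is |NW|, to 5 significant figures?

48.624

N is at the origin; NC is horizontal with |NC| = 30.2 and C on the −x side, so C = (-30.200, 0.0000). Since A1 is tangent to NC there, TC ⟂ NC, so T = C + (0, 9.8) = (-30.200, 9.8000). On A1, C sits at bearing -90° from T; a 121° counterclockwise sweep puts G at bearing 31°, so G = T + 9.8·(cos 31°, sin 31°) = (-21.800, 14.847). Since A1 is tangent to GW there, TG ⟂ GW, so GW runs along (−sin 31°, cos 31°); with |GW| = 23.4, W = (-33.852, 34.905). Then |NW| = |W − N| = 48.624.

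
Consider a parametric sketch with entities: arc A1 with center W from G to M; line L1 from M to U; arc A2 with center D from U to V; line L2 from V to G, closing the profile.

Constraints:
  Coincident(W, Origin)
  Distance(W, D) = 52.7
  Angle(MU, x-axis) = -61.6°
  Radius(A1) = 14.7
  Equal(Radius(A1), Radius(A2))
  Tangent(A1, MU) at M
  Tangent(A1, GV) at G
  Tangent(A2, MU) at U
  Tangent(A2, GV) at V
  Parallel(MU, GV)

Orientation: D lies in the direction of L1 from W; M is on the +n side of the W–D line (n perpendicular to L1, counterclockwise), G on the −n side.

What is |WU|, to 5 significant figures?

54.712

Tangency of A1 to both parallel lines with radius 14.7 puts M and G at W ± 14.7·n: M = (12.931, 6.9917), G = (-12.931, -6.9917). Equal radii place U and V the same way about D: U = D + 14.7·n = (37.996, -39.366), V = D − 14.7·n = (12.135, -53.349). Then |WU| = |U − W| = 54.712.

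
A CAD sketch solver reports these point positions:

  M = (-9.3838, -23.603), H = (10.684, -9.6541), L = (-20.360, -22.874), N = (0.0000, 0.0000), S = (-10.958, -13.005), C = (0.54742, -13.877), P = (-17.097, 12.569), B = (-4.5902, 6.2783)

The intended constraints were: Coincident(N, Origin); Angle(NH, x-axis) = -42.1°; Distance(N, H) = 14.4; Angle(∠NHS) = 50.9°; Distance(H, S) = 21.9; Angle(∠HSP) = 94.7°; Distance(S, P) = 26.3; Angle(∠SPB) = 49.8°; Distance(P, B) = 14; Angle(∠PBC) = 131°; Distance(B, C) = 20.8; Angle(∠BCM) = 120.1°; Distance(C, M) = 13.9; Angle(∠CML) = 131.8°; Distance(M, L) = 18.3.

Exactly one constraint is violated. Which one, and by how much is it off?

Distance(M, L) = 18.3 — off by 7.30.

N = (0.00, 0.00) ✓; NH at -42.10° ✓; |NH| = 14.40 ✓; ∠NHS = 50.90° ✓; |HS| = 21.90 ✓; ∠HSP = 94.70° ✓; |SP| = 26.30 ✓; ∠SPB = 49.80° ✓; |PB| = 14.00 ✓; ∠PBC = 131.0° ✓; |BC| = 20.80 ✓; ∠BCM = 120.1° ✓; |CM| = 13.90 ✓; ∠CML = 131.8° ✓; |ML| = 11.00 ✗.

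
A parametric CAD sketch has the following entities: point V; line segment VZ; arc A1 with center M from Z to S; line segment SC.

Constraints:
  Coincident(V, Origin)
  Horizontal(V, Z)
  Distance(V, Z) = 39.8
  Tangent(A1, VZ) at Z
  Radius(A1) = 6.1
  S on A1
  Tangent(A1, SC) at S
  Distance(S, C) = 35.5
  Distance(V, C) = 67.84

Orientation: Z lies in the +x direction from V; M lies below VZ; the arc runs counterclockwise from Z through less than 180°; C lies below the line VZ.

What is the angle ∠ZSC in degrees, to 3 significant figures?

117°

V is at the origin; V and Z share the same y with |VZ| = 39.8 and Z on the +x side, so Z = (39.8, 0.00). Tangency of A1 to VZ means the radius MZ is perpendicular to VZ, so M = Z + (0, -6.1) = (39.8, -6.10). Since MS ⟂ SC (tangency), |MC| = √(6.1² + 35.5²) = 36.0 regardless of where S sits on A1. So C lies on both circle(V, 67.84) and circle(M, 36.0); the below-VZ intersection is C = (56.0, -38.3). S is the foot of the tangent from C: S = (34.9, -9.73).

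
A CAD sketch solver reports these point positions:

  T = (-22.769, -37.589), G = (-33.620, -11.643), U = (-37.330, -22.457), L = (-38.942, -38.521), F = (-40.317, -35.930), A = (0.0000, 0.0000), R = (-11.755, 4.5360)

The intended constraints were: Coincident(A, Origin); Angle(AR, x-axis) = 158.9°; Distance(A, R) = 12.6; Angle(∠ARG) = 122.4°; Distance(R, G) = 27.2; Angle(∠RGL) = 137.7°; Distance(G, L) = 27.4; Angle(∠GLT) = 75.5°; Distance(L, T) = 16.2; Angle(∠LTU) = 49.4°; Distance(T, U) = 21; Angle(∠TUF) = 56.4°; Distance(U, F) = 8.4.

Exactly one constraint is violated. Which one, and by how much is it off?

Distance(U, F) = 8.4 — off by 5.40.

A = (0.00, 0.00) ✓; AR at 158.9° ✓; |AR| = 12.60 ✓; ∠ARG = 122.4° ✓; |RG| = 27.20 ✓; ∠RGL = 137.7° ✓; |GL| = 27.40 ✓; ∠GLT = 75.50° ✓; |LT| = 16.20 ✓; ∠LTU = 49.40° ✓; |TU| = 21.00 ✓; ∠TUF = 56.40° ✓; |UF| = 13.80 ✗.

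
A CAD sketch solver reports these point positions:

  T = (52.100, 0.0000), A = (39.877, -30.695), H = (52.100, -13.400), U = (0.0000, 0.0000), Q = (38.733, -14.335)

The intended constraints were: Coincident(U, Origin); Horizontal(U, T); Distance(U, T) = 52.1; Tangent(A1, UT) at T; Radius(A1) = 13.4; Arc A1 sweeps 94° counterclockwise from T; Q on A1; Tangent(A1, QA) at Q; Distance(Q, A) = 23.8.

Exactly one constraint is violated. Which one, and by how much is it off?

Distance(Q, A) = 23.8 — off by 7.40.

U = (0.00, 0.00) ✓; U.y = 0.00, T.y = 0.00 ✓; |UT| = 52.10 ✓; ∠(HT, TU) = 90.00° ✓; |HT| = 13.40 ✓; bearing(H→Q) − bearing(H→T) = 94.00° ✓; |HQ| = 13.40 ✓; ∠(HQ, QA) = 90.00° ✓; |QA| = 16.40 ✗.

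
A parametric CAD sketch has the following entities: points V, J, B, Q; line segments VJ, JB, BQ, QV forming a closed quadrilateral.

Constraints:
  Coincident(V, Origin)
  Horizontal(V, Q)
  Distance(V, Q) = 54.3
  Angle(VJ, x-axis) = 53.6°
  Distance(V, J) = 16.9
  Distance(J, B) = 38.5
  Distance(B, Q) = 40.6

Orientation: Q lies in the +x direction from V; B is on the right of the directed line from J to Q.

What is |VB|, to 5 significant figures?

31.387

V is at the origin; V and Q share the same y with |VQ| = 54.3 and Q in +x, so Q = (54.3, 0). VJ runs at 53.6° with |VJ| = 16.9, so J = (10.029, 13.603). B is determined by |JB| = 38.5 and |BQ| = 40.6 together: it lies at the intersection of circle(J, 38.5) and circle(Q, 40.6). With |JQ| = 46.314, the foot of the radical line on JQ is 21.364 from J and the perpendicular offset is √(38.5² − 21.364²) = 32.029. Taking the right-of-JQ solution: B = (21.043, -23.288).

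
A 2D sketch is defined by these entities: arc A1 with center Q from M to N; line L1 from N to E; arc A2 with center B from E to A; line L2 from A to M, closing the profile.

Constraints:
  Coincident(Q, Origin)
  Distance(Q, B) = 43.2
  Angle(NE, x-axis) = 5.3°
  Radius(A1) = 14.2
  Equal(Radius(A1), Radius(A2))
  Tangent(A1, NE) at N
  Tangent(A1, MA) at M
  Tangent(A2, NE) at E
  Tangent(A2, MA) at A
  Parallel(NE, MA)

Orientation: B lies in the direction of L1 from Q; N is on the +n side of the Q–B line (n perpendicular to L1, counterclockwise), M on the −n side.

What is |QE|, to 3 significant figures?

45.5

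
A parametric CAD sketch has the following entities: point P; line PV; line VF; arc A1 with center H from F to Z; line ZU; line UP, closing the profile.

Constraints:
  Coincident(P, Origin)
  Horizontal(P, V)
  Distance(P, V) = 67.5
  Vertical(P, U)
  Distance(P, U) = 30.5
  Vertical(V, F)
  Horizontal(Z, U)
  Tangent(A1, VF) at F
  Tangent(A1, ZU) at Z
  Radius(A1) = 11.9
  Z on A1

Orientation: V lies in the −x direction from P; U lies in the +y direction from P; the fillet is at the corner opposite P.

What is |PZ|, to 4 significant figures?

63.42

P is at the origin; PV is horizontal with |PV| = 67.5 and V on the −x side, so V = (-67.50, 0.000). P and U share the same x with |PU| = 30.5 and U on the +y side, so U = (0.000, 30.50). The virtual corner opposite P is at (-67.50, 30.50). The tangent condition forces HF to be normal to VF and since A1 is tangent to ZU there, HZ ⟂ ZU, with radius 11.9, so the center H sits 11.9 in from both sides at H = (-55.60, 18.60). That places the tangent points at F = (-67.50, 18.60) on VF and Z = (-55.60, 30.50) on ZU. Then |PZ| = |Z − P| = 63.42.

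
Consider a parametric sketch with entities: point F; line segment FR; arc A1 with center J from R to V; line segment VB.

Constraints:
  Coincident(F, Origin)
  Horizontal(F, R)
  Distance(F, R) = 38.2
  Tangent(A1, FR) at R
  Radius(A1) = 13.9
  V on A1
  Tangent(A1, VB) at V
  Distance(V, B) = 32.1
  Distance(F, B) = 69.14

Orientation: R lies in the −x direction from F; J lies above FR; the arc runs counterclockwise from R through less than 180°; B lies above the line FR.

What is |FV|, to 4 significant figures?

37.10

Checks: |JV| = 13.90 ✓; ∠(JV, VB) = 90.00° ✓; |VB| = 32.10 ✓; |FB| = 69.14 ✓.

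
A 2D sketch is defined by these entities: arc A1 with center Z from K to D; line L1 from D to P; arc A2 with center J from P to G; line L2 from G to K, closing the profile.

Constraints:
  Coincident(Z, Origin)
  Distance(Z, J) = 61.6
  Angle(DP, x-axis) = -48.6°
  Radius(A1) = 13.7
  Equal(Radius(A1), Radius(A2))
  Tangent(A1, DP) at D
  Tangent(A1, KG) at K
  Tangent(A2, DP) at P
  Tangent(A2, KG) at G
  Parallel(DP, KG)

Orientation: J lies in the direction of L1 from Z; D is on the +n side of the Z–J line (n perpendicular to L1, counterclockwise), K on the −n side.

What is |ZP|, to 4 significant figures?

63.11

The slot axis is L1's direction at -48.6°, so u = (cos -48.6°, sin -48.6°) = (0.6613, -0.7501) and n = (−sin -48.6°, cos -48.6°) = (0.7501, 0.6613). Z is at the origin and J lies 61.6 along u from Z, so J = 61.6·u = (40.74, -46.21). Tangency of A1 to both parallel lines with radius 13.7 puts D and K at Z ± 13.7·n: D = (10.28, 9.060), K = (-10.28, -9.060). Equal radii place P and G the same way about J: P = J + 13.7·n = (51.01, -37.15), G = J − 13.7·n = (30.46, -55.27). Then |ZP| = |P − Z| = 63.11.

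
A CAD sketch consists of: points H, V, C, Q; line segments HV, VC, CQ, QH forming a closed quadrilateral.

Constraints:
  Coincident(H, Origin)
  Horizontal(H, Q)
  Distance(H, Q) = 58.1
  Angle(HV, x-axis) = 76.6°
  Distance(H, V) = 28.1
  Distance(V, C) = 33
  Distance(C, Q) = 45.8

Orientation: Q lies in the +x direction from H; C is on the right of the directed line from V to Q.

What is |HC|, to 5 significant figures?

13.580

H is at the origin; HQ is horizontal with |HQ| = 58.1 and Q in +x, so Q = (58.1, 0). HV runs at 76.6° with |HV| = 28.1, so V = (6.5121, 27.335). C is determined by |VC| = 33.0 and |CQ| = 45.8 together: it lies at the intersection of circle(V, 33.0) and circle(Q, 45.8). With |VQ| = 58.382, the foot of the radical line on VQ is 20.553 from V and the perpendicular offset is √(33.0² − 20.553²) = 25.818. Taking the right-of-VQ solution: C = (12.585, -5.1014).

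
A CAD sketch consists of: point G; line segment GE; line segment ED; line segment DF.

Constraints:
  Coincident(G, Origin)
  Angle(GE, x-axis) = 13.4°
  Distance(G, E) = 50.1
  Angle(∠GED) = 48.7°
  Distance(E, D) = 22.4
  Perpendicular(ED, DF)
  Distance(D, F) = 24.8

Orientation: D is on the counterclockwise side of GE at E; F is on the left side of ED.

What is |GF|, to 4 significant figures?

16.69

∠GED = 48.7°, so ED runs at 13.4° + (180° − 48.7°) = 144.7° from the x-axis; with |ED| = 22.4, D = E + 22.4·(cos 144.7°, sin 144.7°) = (30.45, 24.55). The perpendicularity gives DF at right angles to ED; with |DF| = 24.8 on the left of ED, F = D + 24.8·(-0.5779, -0.8161) = (16.12, 4.314). Then |GF| = |F − G| = 16.69.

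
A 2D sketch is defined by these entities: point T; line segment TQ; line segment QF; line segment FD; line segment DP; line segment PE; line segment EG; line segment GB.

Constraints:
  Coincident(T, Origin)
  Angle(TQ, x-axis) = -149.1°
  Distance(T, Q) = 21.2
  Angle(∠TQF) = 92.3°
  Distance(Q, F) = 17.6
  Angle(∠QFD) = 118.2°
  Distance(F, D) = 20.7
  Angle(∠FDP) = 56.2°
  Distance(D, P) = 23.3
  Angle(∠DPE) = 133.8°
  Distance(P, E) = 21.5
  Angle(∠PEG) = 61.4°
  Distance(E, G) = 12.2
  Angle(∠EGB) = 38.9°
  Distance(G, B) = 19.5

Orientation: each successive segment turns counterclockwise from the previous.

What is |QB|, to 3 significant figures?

15.3

∠PEG = 61.4° gives EG at -71.0° from the x-axis; with |EG| = 12.2, G = (-19.4, -14.9). ∠EGB = 38.9° gives GB at 70.1° from the x-axis; with |GB| = 19.5, B = (-12.8, 3.46). Then |QB| = |B − Q| = 15.3.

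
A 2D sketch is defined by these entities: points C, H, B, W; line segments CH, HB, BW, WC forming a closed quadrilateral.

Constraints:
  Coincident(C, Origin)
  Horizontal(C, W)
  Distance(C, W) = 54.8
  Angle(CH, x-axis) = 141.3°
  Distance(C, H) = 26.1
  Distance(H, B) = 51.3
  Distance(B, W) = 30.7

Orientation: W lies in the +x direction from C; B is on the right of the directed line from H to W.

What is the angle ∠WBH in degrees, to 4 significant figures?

138.0°

C is at the origin; CW is horizontal with |CW| = 54.8 and W in +x, so W = (54.8, 0). CH runs at 141.3° with |CH| = 26.1, so H = (-20.37, 16.32). B is determined by |HB| = 51.3 and |BW| = 30.7 together: it lies at the intersection of circle(H, 51.3) and circle(W, 30.7). With |HW| = 76.92, the foot of the radical line on HW is 49.44 from H and the perpendicular offset is √(51.3² − 49.44²) = 13.69. Taking the right-of-HW solution: B = (25.04, -7.546).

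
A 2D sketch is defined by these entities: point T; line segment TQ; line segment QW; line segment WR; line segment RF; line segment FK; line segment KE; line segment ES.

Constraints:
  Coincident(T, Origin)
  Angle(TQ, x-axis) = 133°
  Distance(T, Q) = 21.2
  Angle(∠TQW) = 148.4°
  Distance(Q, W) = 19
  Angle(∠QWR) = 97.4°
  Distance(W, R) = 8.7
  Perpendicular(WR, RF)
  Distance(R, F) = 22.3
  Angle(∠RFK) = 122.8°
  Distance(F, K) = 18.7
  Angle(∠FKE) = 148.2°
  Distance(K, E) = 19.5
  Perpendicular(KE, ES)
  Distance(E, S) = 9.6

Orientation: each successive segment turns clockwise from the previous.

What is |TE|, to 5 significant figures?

33.202

∠RFK = 122.8° gives FK at -128.40° from the x-axis; with |FK| = 18.7, K = (-14.407, 1.1682). ∠FKE = 148.2° gives KE at -160.20° from the x-axis; with |KE| = 19.5, E = (-32.754, -5.4372). Then |TE| = |E − T| = 33.202.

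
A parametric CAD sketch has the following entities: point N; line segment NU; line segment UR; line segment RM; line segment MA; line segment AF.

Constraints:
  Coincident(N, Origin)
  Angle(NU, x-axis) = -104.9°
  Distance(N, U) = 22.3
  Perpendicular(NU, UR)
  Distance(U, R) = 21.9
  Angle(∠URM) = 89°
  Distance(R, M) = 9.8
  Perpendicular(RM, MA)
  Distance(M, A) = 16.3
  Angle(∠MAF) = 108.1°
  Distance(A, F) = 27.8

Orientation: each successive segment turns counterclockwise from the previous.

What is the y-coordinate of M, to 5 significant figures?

-17.668

N is at the origin; NU runs at -104.9° with length 22.3, so U = (-5.7341, -21.550). NU is perpendicular to UR, so UR runs at -14.900°; with |UR| = 21.9, R = (15.430, -27.181). ∠URM = 89.0° gives RM at 76.100° from the x-axis; with |RM| = 9.8, M = (17.784, -17.668). So M.y = -17.668.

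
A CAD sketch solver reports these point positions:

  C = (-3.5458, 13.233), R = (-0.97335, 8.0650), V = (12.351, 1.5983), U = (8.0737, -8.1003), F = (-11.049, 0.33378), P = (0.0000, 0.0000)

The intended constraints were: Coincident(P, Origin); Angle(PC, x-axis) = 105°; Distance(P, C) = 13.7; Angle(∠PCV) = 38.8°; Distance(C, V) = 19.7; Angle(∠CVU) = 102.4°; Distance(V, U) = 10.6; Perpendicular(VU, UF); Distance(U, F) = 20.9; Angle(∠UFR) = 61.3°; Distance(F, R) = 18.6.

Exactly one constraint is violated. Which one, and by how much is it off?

Distance(F, R) = 18.6 — off by 5.90.

P = (0.00, 0.00) ✓; PC at 105.0° ✓; |PC| = 13.70 ✓; ∠PCV = 38.80° ✓; |CV| = 19.70 ✓; ∠CVU = 102.4° ✓; |VU| = 10.60 ✓; ∠(VU, UF) = 90.00° ✓; |UF| = 20.90 ✓; ∠UFR = 61.30° ✓; |FR| = 12.70 ✗.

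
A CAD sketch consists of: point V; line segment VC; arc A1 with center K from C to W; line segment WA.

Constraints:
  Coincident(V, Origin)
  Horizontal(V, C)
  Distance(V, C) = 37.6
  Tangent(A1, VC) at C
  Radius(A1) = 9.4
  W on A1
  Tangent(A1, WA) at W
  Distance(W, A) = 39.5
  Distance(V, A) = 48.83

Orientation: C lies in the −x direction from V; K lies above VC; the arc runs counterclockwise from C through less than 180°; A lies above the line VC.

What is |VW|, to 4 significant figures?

29.36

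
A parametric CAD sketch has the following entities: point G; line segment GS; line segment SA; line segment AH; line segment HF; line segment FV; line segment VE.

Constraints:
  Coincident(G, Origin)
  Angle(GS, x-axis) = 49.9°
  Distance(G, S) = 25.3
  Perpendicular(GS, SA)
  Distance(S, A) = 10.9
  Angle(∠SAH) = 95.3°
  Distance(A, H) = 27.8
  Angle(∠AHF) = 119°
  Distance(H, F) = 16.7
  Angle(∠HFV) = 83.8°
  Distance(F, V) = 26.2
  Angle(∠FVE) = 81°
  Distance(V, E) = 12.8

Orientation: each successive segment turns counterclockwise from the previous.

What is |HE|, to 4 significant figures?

22.74

∠HFV = 83.8° gives FV at 21.80° from the x-axis; with |FV| = 26.2, V = (16.98, 0.4986). ∠FVE = 81.0° gives VE at 120.8° from the x-axis; with |VE| = 12.8, E = (10.43, 11.49). Then |HE| = |E − H| = 22.74.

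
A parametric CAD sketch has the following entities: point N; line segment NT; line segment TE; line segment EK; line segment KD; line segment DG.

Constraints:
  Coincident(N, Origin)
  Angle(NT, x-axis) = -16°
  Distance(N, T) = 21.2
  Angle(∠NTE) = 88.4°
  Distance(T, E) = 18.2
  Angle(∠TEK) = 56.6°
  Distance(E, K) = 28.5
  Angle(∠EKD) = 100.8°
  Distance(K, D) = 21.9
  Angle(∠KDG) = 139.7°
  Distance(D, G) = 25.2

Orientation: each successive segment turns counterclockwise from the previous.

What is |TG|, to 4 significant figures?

30.03

N is at the origin; NT runs at -16.0° with length 21.2, so T = (20.38, -5.844). ∠NTE = 88.4° gives TE at 75.60° from the x-axis; with |TE| = 18.2, E = (24.90, 11.78). ∠TEK = 56.6° gives EK at -161.0° from the x-axis; with |EK| = 28.5, K = (-2.042, 2.506). ∠EKD = 100.8° gives KD at -81.80° from the x-axis; with |KD| = 21.9, D = (1.081, -19.17). ∠KDG = 139.7° gives DG at -41.50° from the x-axis; with |DG| = 25.2, G = (19.95, -35.87). Then |TG| = |G − T| = 30.03.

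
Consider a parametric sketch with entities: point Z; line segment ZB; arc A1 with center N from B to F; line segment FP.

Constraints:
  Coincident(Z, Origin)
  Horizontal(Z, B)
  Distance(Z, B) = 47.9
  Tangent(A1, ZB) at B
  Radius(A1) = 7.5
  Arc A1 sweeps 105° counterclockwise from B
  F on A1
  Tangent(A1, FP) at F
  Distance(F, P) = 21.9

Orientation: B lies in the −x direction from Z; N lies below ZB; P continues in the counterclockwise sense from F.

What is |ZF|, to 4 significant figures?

55.95

Z is at the origin; ZB is horizontal with |ZB| = 47.9 and B on the −x side, so B = (-47.90, 0.000). The tangent condition forces NB to be normal to ZB, so N = B + (0, -7.5) = (-47.90, -7.500). On A1, B sits at bearing 90° from N; a 105° counterclockwise sweep puts F at bearing 195°, so F = N + 7.5·(cos 195°, sin 195°) = (-55.14, -9.441). Then |ZF| = |F − Z| = 55.95.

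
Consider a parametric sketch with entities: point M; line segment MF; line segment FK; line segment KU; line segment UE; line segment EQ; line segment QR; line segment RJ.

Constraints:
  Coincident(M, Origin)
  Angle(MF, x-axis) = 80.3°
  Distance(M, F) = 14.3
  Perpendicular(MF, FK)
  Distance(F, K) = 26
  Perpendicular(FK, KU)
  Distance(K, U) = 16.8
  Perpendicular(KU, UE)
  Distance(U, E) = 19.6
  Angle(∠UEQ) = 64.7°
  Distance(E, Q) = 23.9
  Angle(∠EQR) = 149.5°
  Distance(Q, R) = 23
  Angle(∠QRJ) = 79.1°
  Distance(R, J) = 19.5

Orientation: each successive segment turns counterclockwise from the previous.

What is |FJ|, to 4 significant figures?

43.35

∠EQR = 149.5° gives QR at 136.1° from the x-axis; with |QR| = 23.0, R = (-29.73, 37.58). ∠QRJ = 79.1° gives RJ at -123.0° from the x-axis; with |RJ| = 19.5, J = (-40.35, 21.23). Then |FJ| = |J − F| = 43.35.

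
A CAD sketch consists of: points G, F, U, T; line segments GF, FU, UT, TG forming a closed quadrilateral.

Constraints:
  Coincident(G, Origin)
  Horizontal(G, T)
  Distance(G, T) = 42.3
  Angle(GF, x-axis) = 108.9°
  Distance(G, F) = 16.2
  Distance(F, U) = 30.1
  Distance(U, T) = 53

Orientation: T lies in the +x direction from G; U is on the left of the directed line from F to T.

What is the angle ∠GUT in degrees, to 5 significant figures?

51.103°

Checks: |FU| = 30.10 ✓; |UT| = 53.00 ✓.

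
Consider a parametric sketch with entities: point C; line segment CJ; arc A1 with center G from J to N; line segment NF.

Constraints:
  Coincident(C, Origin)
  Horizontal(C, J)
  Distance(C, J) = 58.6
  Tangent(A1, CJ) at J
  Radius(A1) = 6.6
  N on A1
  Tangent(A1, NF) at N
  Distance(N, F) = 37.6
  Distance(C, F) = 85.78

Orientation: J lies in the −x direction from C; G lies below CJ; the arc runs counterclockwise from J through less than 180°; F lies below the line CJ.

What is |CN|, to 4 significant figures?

65.11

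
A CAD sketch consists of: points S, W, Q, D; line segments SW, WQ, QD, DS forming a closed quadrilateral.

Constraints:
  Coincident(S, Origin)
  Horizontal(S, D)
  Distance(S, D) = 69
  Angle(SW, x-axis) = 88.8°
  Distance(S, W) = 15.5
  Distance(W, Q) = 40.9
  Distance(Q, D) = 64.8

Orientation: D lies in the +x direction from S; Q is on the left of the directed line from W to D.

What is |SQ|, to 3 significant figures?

54.2

Checks: |WQ| = 40.90 ✓; |QD| = 64.80 ✓.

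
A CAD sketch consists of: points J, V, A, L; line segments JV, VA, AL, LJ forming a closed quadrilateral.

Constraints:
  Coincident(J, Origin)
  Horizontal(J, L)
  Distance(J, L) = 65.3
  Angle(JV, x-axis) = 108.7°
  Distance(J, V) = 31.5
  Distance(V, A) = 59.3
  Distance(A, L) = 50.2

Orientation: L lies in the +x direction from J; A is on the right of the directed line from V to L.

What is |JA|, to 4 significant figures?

29.15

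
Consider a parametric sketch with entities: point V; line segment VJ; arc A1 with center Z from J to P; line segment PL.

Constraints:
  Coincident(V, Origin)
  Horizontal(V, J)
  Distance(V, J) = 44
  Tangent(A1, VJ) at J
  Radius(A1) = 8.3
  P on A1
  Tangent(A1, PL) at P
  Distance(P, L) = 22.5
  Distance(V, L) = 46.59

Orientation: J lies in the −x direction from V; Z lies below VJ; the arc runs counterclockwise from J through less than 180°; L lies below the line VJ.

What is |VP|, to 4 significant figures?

52.05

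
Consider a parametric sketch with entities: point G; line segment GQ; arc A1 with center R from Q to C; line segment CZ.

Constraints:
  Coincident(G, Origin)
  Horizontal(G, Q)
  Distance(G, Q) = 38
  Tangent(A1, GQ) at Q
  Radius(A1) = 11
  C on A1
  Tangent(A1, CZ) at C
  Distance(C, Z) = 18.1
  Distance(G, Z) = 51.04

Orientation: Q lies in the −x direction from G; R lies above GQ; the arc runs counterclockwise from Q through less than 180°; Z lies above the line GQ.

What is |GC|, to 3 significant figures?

33.9

G is at the origin; GQ is horizontal with |GQ| = 38.0 and Q on the −x side, so Q = (-38.0, 0.00). A1 meets GQ tangentially, so RQ is at right angles to GQ, so R = Q + (0, 11) = (-38.0, 11.0). Since RC ⟂ CZ (tangency), |RZ| = √(11.0² + 18.1²) = 21.2 regardless of where C sits on A1. So Z lies on both circle(G, 51.04) and circle(R, 21.2); the above-GQ intersection is Z = (-39.7, 32.1). C is the foot of the tangent from Z: C = (-29.1, 17.4).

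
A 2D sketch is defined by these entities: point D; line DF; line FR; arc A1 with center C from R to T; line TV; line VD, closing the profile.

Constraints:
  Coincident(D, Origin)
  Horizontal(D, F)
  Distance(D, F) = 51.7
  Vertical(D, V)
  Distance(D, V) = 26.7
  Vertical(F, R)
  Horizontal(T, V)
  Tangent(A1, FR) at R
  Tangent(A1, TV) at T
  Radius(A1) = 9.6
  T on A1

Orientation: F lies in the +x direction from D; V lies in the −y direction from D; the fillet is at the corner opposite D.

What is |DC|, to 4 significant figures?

45.44

D is at the origin; D and F share the same y with |DF| = 51.7 and F on the +x side, so F = (51.70, 0.000). D and V share the same x with |DV| = 26.7 and V on the −y side, so V = (0.000, -26.70). The virtual corner opposite D is at (51.70, -26.70). A1 meets FR tangentially, so CR is at right angles to FR and A1 meets TV tangentially, so CT is at right angles to TV, with radius 9.6, so the center C sits 9.6 in from both sides at C = (42.10, -17.10). Then |DC| = |C − D| = 45.44.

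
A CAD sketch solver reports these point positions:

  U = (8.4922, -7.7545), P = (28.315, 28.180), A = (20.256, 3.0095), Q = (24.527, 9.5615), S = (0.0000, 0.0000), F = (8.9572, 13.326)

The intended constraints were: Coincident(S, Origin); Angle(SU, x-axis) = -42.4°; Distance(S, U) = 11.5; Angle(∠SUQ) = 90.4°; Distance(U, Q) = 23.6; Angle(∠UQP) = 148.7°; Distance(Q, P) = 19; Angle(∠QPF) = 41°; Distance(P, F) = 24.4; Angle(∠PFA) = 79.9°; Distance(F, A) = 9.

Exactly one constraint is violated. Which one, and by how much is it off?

Distance(F, A) = 9 — off by 6.30.

S = (0.00, 0.00) ✓; SU at -42.40° ✓; |SU| = 11.50 ✓; ∠SUQ = 90.40° ✓; |UQ| = 23.60 ✓; ∠UQP = 148.7° ✓; |QP| = 19.00 ✓; ∠QPF = 41.00° ✓; |PF| = 24.40 ✓; ∠PFA = 79.90° ✓; |FA| = 15.30 ✗.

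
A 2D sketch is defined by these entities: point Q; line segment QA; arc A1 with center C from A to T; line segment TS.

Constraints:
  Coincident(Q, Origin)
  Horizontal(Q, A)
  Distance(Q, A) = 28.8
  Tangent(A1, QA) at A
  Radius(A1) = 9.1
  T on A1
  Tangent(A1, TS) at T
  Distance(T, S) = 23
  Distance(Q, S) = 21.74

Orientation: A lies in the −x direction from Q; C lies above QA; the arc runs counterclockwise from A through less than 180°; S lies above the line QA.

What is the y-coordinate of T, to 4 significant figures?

3.169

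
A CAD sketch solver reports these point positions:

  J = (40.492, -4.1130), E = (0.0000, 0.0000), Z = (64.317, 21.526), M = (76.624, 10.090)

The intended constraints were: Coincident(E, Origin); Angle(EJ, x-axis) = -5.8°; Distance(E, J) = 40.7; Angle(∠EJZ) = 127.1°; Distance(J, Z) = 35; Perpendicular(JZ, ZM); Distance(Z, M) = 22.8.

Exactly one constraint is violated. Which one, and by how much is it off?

Distance(Z, M) = 22.8 — off by 6.00.

E = (0.00, 0.00) ✓; EJ at -5.800° ✓; |EJ| = 40.70 ✓; ∠EJZ = 127.1° ✓; |JZ| = 35.00 ✓; ∠(JZ, ZM) = 90.00° ✓; |ZM| = 16.80 ✗.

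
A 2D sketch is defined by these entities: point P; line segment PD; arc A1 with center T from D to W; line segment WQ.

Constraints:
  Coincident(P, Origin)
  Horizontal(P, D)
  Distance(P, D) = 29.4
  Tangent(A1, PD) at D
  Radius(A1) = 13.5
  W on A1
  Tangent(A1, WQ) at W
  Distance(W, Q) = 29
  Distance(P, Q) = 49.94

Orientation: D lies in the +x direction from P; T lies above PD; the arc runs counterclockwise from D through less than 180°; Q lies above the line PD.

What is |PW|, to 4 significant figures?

45.60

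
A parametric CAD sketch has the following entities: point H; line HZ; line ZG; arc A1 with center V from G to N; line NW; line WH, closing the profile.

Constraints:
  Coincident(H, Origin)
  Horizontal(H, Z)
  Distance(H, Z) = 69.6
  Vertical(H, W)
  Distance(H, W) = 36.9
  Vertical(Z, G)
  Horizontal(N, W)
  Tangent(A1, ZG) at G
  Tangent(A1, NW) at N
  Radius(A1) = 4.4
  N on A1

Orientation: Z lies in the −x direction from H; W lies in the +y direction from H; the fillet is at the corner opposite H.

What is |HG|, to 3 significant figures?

76.8

H is at the origin; HZ is horizontal with |HZ| = 69.6 and Z on the −x side, so Z = (-69.6, 0.00). H and W share the same x with |HW| = 36.9 and W on the +y side, so W = (0.00, 36.9). The virtual corner opposite H is at (-69.6, 36.9). A1 meets ZG tangentially, so VG is at right angles to ZG and the tangent condition forces VN to be normal to NW, with radius 4.4, so the center V sits 4.4 in from both sides at V = (-65.2, 32.5). That places the tangent points at G = (-69.6, 32.5) on ZG and N = (-65.2, 36.9) on NW. Then |HG| = |G − H| = 76.8.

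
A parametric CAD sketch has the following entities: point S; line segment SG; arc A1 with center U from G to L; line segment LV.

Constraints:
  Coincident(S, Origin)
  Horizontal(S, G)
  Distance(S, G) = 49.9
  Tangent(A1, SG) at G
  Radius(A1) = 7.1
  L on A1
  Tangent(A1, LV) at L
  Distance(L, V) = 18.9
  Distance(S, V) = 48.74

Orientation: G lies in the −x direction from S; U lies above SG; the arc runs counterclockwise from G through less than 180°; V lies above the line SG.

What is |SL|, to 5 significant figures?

43.325

S is at the origin; SG is horizontal with |SG| = 49.9 and G on the −x side, so G = (-49.900, 0.0000). A1 meets SG tangentially, so UG is at right angles to SG, so U = G + (0, 7.1) = (-49.900, 7.1000). Since UL ⟂ LV (tangency), |UV| = √(7.1² + 18.9²) = 20.190 regardless of where L sits on A1. So V lies on both circle(S, 48.74) and circle(U, 20.190); the above-SG intersection is V = (-41.549, 25.481). L is the foot of the tangent from V: L = (-42.816, 6.6239).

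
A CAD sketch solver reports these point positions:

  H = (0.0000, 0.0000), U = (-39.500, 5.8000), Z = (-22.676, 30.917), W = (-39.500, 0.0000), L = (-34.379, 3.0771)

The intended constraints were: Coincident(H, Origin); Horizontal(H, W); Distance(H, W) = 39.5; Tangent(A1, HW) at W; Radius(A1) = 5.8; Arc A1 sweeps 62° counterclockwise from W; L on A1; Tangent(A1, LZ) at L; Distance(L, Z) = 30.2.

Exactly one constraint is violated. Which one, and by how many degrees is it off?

Tangent(A1, LZ) at L — off by 5.20°.

H = (0.00, 0.00) ✓; H.y = 0.00, W.y = 0.00 ✓; |HW| = 39.50 ✓; ∠(UW, WH) = 90.00° ✓; |UW| = 5.800 ✓; bearing(U→L) − bearing(U→W) = 62.00° ✓; |UL| = 5.800 ✓; ∠(UL, LZ) = 84.80° ✗; |LZ| = 30.20 ✓.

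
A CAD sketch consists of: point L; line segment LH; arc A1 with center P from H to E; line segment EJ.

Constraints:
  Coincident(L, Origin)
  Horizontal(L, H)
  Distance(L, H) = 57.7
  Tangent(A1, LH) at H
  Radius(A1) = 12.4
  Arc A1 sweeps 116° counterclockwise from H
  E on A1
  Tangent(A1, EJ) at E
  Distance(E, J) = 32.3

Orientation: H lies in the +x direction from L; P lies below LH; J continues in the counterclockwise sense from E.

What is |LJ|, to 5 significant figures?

76.699

L is at the origin; L and H share the same y with |LH| = 57.7 and H on the +x side, so H = (57.700, 0.0000). A1 meets LH tangentially, so PH is at right angles to LH, so P = H + (0, -12.4) = (57.700, -12.400). On A1, H sits at bearing 90° from P; a 116° counterclockwise sweep puts E at bearing 206°, so E = P + 12.4·(cos 206°, sin 206°) = (46.555, -17.836). Since A1 is tangent to EJ there, PE ⟂ EJ, so EJ runs along (−sin 206°, cos 206°); with |EJ| = 32.3, J = (60.714, -46.867). Then |LJ| = |J − L| = 76.699.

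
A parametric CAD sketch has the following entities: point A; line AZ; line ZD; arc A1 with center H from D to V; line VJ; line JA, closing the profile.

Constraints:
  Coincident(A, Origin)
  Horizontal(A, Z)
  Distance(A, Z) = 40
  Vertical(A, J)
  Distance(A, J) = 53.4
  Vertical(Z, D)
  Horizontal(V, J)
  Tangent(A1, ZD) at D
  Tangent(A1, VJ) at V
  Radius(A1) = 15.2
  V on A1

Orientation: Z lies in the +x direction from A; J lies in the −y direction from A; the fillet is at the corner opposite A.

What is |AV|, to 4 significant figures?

58.88

A is at the origin; A and Z share the same y with |AZ| = 40.0 and Z on the +x side, so Z = (40.00, 0.000). A and J share the same x with |AJ| = 53.4 and J on the −y side, so J = (0.000, -53.40). The virtual corner opposite A is at (40.00, -53.40). A1 meets ZD tangentially, so HD is at right angles to ZD and since A1 is tangent to VJ there, HV ⟂ VJ, with radius 15.2, so the center H sits 15.2 in from both sides at H = (24.80, -38.20). That places the tangent points at D = (40.00, -38.20) on ZD and V = (24.80, -53.40) on VJ. Then |AV| = |V − A| = 58.88.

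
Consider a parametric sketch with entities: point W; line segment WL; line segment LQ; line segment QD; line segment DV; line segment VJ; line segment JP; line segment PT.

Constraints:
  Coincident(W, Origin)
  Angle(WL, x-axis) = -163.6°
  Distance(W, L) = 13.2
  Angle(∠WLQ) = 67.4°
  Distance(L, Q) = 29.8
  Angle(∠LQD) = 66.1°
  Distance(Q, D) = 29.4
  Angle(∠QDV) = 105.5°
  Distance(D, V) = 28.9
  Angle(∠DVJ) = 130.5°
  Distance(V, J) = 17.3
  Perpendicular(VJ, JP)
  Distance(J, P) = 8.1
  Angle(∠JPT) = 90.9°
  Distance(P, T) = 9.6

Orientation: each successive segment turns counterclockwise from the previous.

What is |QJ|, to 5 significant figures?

50.334

∠QDV = 105.5° gives DV at 137.40° from the x-axis; with |DV| = 28.9, V = (-1.7894, 18.848). ∠DVJ = 130.5° gives VJ at -173.10° from the x-axis; with |VJ| = 17.3, J = (-18.964, 16.770). Then |QJ| = |J − Q| = 50.334.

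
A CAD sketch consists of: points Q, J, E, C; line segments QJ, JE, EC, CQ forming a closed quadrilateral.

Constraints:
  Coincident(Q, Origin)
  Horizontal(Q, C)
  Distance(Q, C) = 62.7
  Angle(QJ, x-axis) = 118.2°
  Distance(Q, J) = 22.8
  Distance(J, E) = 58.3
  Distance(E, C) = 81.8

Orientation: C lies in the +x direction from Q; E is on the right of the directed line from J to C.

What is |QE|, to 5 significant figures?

39.392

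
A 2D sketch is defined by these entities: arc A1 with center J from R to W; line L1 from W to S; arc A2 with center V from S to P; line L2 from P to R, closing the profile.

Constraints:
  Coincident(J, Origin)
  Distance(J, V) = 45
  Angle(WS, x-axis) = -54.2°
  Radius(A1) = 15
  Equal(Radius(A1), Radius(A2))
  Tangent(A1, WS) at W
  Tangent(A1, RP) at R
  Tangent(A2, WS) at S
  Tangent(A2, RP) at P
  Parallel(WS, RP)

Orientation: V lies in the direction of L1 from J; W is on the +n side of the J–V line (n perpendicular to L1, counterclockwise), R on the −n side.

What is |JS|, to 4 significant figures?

47.43

Tangency of A1 to both parallel lines with radius 15.0 puts W and R at J ± 15.0·n: W = (12.17, 8.774), R = (-12.17, -8.774). Equal radii place S and P the same way about V: S = V + 15.0·n = (38.49, -27.72), P = V − 15.0·n = (14.16, -45.27). Then |JS| = |S − J| = 47.43.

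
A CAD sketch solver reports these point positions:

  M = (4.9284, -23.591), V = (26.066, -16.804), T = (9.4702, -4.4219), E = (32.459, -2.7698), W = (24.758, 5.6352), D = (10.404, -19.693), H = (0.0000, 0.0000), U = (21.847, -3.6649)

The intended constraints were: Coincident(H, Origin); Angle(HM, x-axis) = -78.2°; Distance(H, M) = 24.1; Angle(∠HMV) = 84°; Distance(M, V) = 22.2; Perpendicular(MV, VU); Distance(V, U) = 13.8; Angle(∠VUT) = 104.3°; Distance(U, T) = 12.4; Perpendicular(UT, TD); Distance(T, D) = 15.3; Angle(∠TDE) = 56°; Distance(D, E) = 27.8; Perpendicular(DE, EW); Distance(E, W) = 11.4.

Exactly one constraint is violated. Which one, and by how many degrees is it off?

Perpendicular(DE, EW) — off by 5.00°.

H = (0.00, 0.00) ✓; HM at -78.20° ✓; |HM| = 24.10 ✓; ∠HMV = 84.00° ✓; |MV| = 22.20 ✓; ∠(MV, VU) = 90.00° ✓; |VU| = 13.80 ✓; ∠VUT = 104.3° ✓; |UT| = 12.40 ✓; ∠(UT, TD) = 90.00° ✓; |TD| = 15.30 ✓; ∠TDE = 56.00° ✓; |DE| = 27.80 ✓; ∠(DE, EW) = 95.00° ✗; |EW| = 11.40 ✓.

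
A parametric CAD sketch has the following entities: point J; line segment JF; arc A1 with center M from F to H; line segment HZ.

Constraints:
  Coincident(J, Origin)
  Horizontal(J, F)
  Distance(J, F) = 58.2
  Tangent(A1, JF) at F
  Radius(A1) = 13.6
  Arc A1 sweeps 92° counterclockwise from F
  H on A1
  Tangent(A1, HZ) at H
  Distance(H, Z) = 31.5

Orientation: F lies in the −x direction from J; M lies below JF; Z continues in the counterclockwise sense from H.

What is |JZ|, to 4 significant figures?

84.10

J is at the origin; J and F share the same y with |JF| = 58.2 and F on the −x side, so F = (-58.20, 0.000). A1 meets JF tangentially, so MF is at right angles to JF, so M = F + (0, -13.6) = (-58.20, -13.60). On A1, F sits at bearing 90° from M; a 92° counterclockwise sweep puts H at bearing 182°, so H = M + 13.6·(cos 182°, sin 182°) = (-71.79, -14.07). The tangent condition forces MH to be normal to HZ, so HZ runs along (−sin 182°, cos 182°); with |HZ| = 31.5, Z = (-70.69, -45.56). Then |JZ| = |Z − J| = 84.10.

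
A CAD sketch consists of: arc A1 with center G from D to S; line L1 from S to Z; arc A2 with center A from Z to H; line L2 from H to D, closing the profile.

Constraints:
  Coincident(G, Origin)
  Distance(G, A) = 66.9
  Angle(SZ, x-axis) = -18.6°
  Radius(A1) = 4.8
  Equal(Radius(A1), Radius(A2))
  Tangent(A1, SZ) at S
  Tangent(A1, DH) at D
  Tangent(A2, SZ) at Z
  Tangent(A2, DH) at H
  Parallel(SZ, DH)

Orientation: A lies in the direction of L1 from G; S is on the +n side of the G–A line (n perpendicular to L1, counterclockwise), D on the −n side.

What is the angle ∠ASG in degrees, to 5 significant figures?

85.896°

G is at the origin and A lies 66.9 along u from G, so A = 66.9·u = (63.406, -21.338). Tangency of A1 to both parallel lines with radius 4.8 puts S and D at G ± 4.8·n: S = (1.5310, 4.5493), D = (-1.5310, -4.5493). Then cos ∠ASG = SA·SG / (|SA||SG|), giving 85.896°.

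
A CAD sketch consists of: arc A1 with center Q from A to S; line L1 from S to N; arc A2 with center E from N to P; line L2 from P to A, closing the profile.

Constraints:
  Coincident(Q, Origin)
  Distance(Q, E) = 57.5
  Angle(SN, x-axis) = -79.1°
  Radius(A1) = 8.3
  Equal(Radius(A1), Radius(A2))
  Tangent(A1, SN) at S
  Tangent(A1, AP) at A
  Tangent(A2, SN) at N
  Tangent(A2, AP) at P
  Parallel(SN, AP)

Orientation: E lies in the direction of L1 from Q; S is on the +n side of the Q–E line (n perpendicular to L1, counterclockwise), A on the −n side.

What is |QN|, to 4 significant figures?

58.10

The slot axis is L1's direction at -79.1°, so u = (cos -79.1°, sin -79.1°) = (0.1891, -0.9820) and n = (−sin -79.1°, cos -79.1°) = (0.9820, 0.1891). Q is at the origin and E lies 57.5 along u from Q, so E = 57.5·u = (10.87, -56.46). Tangency of A1 to both parallel lines with radius 8.3 puts S and A at Q ± 8.3·n: S = (8.150, 1.569), A = (-8.150, -1.569). Equal radii place N and P the same way about E: N = E + 8.3·n = (19.02, -54.89), P = E − 8.3·n = (2.723, -58.03). Then |QN| = |N − Q| = 58.10.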